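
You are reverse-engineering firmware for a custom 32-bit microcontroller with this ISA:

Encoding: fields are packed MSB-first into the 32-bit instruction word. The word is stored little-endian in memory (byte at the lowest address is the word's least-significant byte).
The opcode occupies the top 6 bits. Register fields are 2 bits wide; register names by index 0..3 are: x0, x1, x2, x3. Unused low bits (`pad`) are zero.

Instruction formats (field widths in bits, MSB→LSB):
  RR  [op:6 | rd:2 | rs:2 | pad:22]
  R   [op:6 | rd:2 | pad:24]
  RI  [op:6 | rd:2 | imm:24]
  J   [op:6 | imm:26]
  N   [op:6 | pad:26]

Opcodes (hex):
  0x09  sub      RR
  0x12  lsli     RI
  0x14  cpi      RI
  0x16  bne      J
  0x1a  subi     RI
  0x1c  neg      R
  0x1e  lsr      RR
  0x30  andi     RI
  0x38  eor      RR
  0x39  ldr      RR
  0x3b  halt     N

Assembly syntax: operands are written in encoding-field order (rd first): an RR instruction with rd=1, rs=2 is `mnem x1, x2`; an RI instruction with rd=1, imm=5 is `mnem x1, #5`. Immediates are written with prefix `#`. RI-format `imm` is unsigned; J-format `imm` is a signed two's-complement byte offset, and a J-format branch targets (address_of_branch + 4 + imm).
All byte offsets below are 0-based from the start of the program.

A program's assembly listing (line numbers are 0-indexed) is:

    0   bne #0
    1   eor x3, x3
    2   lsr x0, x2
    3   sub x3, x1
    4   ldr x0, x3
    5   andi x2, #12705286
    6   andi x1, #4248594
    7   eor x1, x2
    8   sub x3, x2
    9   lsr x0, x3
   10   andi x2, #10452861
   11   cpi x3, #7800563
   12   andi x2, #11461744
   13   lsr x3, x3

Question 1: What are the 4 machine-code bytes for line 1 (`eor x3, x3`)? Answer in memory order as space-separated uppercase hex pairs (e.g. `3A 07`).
00 00 C0 E3

line 1 (eor): pack op=0x38:6|rd=3:2|rs=3:2|pad=0:22 = 0xe3c00000; little→ 00 00 c0 e3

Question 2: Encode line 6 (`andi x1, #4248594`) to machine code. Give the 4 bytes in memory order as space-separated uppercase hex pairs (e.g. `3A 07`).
12 D4 40 C1

line 6 (andi): pack op=0x30:6|rd=1:2|imm=4248594:24 = 0xc140d412; little→ 12 d4 40 c1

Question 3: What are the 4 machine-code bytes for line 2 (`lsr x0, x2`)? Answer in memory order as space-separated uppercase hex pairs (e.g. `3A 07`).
L2: lsr op=0x1e:6|rd=0:2|rs=2:2|pad=0:22 ⇒ 0x78800000 ⇒ little 00 00 80 78

00 00 80 78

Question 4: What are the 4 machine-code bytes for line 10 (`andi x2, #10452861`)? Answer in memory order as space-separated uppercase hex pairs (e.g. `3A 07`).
7D 7F 9F C2

line 10 (andi): pack op=0x30:6|rd=2:2|imm=10452861:24 = 0xc29f7f7d; little→ 7d 7f 9f c2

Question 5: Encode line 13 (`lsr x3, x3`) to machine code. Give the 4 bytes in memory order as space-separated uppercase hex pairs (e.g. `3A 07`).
line 13 (lsr): pack op=0x1e:6|rd=3:2|rs=3:2|pad=0:22 = 0x7bc00000; little→ 00 00 c0 7b

00 00 C0 7B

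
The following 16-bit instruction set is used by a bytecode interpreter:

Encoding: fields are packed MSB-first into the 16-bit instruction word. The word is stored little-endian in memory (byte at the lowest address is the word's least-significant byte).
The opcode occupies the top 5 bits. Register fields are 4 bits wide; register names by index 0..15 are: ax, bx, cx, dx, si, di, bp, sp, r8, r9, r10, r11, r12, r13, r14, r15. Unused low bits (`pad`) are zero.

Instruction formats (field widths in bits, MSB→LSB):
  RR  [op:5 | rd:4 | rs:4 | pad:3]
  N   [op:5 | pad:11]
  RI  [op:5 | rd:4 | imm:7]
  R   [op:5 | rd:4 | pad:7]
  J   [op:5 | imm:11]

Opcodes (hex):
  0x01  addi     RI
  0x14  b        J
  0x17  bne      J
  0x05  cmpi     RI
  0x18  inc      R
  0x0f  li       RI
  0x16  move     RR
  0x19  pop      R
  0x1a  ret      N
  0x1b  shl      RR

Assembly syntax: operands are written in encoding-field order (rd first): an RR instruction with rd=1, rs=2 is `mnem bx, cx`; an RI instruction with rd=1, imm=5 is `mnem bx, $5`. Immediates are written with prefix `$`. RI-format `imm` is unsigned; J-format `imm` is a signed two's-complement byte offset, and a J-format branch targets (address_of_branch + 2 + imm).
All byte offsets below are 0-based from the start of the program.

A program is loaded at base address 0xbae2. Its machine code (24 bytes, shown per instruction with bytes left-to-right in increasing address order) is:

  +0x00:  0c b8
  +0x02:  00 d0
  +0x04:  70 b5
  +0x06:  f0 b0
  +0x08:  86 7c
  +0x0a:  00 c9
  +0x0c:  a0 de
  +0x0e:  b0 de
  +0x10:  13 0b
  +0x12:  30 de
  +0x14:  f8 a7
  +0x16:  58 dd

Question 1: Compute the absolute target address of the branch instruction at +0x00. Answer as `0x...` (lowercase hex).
[00] 0c b8 → 0xb80c
  op=0xb80c>>11=0x17 ⇒ bne (J)
  imm@[10:0]=0xc ⇒ $12
  target = base 0xbae2 + off 0x00 + 2 + imm 12 = 0xbaf0

0xbaf0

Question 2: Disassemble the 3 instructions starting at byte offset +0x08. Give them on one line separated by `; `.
li r9, $6; pop cx; shl r13, si

@+08  little-endian(86 7c) = 0x7c86
  opcode bits[15:11]=0xf: li/RI
  [10:7] rd=9 = r9
  [6:0] imm=6 = $6
@+0a  little-endian(00 c9) = 0xc900
  opcode bits[15:11]=0x19: pop/R
  [10:7] rd=2 = cx
@+0c  little-endian(a0 de) = 0xdea0
  opcode bits[15:11]=0x1b: shl/RR
  [10:7] rd=13 = r13
  [6:3] rs=4 = si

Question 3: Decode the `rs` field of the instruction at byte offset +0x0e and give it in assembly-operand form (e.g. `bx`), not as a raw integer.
bp

off 0x0e: read b0 de as little → 0xdeb0
  op=0xdeb0>>11=0x1b ⇒ shl (RR)
  rd@[10:7]=0xd ⇒ r13
  rs@[6:3]=0x6 ⇒ bp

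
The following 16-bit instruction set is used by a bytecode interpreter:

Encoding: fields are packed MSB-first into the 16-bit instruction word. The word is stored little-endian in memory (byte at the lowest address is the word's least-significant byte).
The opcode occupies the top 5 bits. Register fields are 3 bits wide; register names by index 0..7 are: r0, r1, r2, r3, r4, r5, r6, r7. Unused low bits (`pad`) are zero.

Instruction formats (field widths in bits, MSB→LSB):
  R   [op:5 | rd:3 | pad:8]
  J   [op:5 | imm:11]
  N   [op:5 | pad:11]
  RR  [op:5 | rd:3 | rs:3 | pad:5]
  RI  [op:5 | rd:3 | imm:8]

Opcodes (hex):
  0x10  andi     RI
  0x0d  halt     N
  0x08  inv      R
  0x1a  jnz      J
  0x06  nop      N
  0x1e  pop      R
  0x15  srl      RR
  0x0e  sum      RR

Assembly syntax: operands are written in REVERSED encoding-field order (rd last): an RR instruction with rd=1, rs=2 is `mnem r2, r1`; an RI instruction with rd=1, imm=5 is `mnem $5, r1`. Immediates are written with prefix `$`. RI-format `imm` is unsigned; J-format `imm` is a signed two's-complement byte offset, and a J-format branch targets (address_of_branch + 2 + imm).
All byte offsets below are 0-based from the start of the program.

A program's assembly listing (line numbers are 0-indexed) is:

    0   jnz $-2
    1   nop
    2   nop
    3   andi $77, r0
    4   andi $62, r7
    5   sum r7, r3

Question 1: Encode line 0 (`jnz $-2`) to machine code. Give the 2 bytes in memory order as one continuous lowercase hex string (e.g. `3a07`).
fed7

0. jnz fields op=0x1a:5|imm=-2:11 → word d7feh → fe d7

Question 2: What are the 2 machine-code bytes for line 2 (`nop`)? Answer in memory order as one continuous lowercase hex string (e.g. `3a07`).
line 2 (nop): pack op=0x6:5|pad=0:11 = 0x3000; little→ 00 30

0030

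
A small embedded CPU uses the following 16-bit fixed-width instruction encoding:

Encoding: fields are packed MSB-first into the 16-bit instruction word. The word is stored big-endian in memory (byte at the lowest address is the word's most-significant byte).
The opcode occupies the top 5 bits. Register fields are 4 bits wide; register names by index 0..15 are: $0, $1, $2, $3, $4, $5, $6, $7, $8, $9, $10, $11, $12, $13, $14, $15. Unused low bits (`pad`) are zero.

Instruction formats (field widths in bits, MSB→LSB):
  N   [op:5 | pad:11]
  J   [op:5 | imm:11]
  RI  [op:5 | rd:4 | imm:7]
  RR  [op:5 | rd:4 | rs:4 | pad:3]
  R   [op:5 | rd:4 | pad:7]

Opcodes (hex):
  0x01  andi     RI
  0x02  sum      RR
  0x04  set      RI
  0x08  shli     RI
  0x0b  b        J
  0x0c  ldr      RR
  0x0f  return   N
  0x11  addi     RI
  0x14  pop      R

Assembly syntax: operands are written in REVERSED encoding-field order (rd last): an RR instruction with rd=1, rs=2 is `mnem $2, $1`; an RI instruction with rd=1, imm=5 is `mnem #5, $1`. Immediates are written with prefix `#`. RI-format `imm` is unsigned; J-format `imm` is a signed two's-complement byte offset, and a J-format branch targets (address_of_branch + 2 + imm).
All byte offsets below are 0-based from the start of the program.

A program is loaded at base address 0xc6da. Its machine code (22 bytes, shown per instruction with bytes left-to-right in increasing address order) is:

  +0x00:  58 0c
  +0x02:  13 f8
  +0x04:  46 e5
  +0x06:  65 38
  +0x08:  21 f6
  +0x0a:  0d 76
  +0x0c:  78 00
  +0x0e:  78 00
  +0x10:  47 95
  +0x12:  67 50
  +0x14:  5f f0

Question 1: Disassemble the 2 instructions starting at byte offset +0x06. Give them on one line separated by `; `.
@+06  big-endian(65 38) = 0x6538
  top 5b → 0xc → ldr [RR]
  [10:7] rd=10 = $10
  [6:3] rs=7 = $7
@+08  big-endian(21 f6) = 0x21f6
  top 5b → 0x4 → set [RI]
  [10:7] rd=3 = $3
  [6:0] imm=118 = #118

ldr $7, $10; set #118, $3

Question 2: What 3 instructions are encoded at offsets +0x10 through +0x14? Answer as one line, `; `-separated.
shli #21, $15; ldr $10, $14; b #-16

[10] 47 95 → 0x4795
  opcode bits[15:11]=0x8: shli/RI
  rd: (w>>7)&0xf=0xf → $15
  imm: (w>>0)&0x7f=0x15 → #21
[12] 67 50 → 0x6750
  opcode bits[15:11]=0xc: ldr/RR
  rd: (w>>7)&0xf=0xe → $14
  rs: (w>>3)&0xf=0xa → $10
[14] 5f f0 → 0x5ff0
  opcode bits[15:11]=0xb: b/J
  imm: (w>>0)&0x7ff=0x7f0 (s11→-16) → #-16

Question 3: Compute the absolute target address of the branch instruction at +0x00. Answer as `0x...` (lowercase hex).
0xc6e8

[00] 58 0c → 0x580c
  op=0x580c>>11=0xb ⇒ b (J)
  [10:0] imm=12 = #12
  target = base 0xc6da + off 0x00 + 2 + imm 12 = 0xc6e8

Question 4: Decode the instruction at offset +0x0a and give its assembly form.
andi #118, $10

off 0x0a: read 0d 76 as big → 0x0d76
  opcode bits[15:11]=0x1: andi/RI
  rd@[10:7]=0xa ⇒ $10
  imm@[6:0]=0x76 ⇒ #118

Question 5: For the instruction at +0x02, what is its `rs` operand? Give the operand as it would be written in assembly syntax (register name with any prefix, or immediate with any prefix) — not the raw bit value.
[02] 13 f8 → 0x13f8
  opcode bits[15:11]=0x2: sum/RR
  rd@[10:7]=0x7 ⇒ $7
  rs@[6:3]=0xf ⇒ $15

$15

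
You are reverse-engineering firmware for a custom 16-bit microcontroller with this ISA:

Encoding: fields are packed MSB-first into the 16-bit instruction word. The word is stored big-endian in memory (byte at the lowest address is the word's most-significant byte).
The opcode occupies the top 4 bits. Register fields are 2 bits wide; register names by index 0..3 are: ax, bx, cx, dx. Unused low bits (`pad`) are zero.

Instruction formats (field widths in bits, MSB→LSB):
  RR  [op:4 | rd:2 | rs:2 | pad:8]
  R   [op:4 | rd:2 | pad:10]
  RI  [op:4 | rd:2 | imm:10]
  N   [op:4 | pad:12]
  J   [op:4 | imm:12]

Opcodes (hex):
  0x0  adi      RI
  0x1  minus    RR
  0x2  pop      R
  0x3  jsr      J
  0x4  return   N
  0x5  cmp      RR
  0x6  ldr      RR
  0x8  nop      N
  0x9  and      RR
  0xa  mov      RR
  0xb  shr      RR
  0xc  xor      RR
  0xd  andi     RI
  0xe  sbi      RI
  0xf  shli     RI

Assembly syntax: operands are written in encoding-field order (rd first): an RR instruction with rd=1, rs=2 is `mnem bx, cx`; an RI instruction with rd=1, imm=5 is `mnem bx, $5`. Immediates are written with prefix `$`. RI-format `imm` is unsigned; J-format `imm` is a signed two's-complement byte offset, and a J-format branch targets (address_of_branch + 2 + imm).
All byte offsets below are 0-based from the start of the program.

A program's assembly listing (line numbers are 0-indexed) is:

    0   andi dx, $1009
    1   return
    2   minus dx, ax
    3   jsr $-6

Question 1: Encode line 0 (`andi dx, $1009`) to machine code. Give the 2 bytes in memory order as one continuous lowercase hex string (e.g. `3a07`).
dff1

L0: andi op=0xd:4|rd=3:2|imm=1009:10 ⇒ 0xdff1 ⇒ big df f1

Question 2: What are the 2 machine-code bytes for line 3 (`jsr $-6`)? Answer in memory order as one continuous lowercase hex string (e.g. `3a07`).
3ffa

line 3 (jsr): pack op=0x3:4|imm=-6:12 = 0x3ffa; big→ 3f fa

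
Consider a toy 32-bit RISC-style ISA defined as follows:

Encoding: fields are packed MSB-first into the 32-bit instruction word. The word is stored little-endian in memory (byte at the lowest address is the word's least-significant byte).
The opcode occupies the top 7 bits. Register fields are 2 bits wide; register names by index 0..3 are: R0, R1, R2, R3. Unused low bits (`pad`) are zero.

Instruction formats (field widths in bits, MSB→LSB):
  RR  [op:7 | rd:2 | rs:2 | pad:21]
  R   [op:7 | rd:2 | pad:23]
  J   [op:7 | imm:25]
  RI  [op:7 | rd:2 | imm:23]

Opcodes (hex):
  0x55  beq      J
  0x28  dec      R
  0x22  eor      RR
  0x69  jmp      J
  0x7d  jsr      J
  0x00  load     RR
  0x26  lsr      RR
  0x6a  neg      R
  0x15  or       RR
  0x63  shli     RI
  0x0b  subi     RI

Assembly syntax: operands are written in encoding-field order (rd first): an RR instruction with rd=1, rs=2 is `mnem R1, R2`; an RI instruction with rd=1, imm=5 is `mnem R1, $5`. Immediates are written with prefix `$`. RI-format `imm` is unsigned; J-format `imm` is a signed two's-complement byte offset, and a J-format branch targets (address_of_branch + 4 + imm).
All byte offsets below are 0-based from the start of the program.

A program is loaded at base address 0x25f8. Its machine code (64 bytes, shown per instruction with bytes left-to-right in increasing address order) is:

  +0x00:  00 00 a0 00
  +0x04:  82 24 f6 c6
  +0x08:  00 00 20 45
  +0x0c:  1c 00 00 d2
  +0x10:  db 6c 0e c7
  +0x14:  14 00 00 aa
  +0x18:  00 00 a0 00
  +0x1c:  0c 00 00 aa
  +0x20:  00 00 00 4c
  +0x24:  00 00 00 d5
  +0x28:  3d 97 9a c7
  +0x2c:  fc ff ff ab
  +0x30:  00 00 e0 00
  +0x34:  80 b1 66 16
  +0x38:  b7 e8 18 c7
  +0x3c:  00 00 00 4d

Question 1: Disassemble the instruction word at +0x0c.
jmp $28

[0c] 1c 00 00 d2 → 0xd200001c
  top 7b → 0x69 → jmp [J]
  [24:0] imm=28 = $28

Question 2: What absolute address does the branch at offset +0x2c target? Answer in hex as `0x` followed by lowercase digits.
0x2624

[2c] fc ff ff ab → 0xabfffffc
  top 7b → 0x55 → beq [J]
  imm: (w>>0)&0x1ffffff=0x1fffffc (s25→-4) → $-4
  target = base 0x25f8 + off 0x2c + 4 + imm -4 = 0x2624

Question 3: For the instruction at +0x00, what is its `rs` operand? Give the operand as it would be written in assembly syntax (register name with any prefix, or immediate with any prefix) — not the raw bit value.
off 0x00: read 00 00 a0 00 as little → 0x00a00000
  opcode bits[31:25]=0x0: load/RR
  rd@[24:23]=0x1 ⇒ R1
  rs@[22:21]=0x1 ⇒ R1

R1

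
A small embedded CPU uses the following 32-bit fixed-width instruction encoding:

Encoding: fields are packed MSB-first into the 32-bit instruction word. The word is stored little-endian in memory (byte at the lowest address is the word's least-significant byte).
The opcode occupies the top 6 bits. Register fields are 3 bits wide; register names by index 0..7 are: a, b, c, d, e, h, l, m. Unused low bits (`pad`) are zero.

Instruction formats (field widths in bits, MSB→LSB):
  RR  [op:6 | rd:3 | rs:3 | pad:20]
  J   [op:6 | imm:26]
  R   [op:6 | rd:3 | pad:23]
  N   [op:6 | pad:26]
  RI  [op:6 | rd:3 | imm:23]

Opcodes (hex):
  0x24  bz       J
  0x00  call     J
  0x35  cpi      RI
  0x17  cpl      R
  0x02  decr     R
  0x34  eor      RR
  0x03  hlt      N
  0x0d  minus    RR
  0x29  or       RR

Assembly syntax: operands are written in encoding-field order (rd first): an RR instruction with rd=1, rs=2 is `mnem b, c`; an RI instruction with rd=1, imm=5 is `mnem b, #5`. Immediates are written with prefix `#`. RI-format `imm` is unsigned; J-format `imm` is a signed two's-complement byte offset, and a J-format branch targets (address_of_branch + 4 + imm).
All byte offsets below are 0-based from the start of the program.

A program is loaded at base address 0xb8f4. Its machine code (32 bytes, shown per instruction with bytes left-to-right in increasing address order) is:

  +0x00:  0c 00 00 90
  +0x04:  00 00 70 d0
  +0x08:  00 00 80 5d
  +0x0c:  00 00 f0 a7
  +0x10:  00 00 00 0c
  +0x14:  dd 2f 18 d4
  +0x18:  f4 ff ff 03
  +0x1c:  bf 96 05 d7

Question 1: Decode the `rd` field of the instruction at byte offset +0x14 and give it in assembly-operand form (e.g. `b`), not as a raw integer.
@+14  little-endian(dd 2f 18 d4) = 0xd4182fdd
  top 6b → 0x35 → cpi [RI]
  rd: (w>>23)&0x7=0x0 → a
  imm: (w>>0)&0x7fffff=0x182fdd → #1585117

a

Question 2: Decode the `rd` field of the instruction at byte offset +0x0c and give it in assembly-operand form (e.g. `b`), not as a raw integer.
off 0x0c: read 00 00 f0 a7 as little → 0xa7f00000
  opcode bits[31:26]=0x29: or/RR
  [25:23] rd=7 = m
  [22:20] rs=7 = m

m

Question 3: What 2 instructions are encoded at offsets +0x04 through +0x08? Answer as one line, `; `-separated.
eor a, m; cpl d

+0x04: 00 00 70 d0 ⇒ word 0xd0700000 (little)
  opcode bits[31:26]=0x34: eor/RR
  [25:23] rd=0 = a
  [22:20] rs=7 = m
+0x08: 00 00 80 5d ⇒ word 0x5d800000 (little)
  opcode bits[31:26]=0x17: cpl/R
  [25:23] rd=3 = d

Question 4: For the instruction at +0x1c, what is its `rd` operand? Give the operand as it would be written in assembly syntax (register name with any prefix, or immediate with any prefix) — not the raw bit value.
l

off 0x1c: read bf 96 05 d7 as little → 0xd70596bf
  op=0xd70596bf>>26=0x35 ⇒ cpi (RI)
  rd: (w>>23)&0x7=0x6 → l
  imm: (w>>0)&0x7fffff=0x596bf → #366271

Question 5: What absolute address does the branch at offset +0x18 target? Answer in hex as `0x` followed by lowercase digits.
0xb904

off 0x18: read f4 ff ff 03 as little → 0x03fffff4
  top 6b → 0x0 → call [J]
  [25:0] imm=67108852 (s26→-12) = #-12
  target = base 0xb8f4 + off 0x18 + 4 + imm -12 = 0xb904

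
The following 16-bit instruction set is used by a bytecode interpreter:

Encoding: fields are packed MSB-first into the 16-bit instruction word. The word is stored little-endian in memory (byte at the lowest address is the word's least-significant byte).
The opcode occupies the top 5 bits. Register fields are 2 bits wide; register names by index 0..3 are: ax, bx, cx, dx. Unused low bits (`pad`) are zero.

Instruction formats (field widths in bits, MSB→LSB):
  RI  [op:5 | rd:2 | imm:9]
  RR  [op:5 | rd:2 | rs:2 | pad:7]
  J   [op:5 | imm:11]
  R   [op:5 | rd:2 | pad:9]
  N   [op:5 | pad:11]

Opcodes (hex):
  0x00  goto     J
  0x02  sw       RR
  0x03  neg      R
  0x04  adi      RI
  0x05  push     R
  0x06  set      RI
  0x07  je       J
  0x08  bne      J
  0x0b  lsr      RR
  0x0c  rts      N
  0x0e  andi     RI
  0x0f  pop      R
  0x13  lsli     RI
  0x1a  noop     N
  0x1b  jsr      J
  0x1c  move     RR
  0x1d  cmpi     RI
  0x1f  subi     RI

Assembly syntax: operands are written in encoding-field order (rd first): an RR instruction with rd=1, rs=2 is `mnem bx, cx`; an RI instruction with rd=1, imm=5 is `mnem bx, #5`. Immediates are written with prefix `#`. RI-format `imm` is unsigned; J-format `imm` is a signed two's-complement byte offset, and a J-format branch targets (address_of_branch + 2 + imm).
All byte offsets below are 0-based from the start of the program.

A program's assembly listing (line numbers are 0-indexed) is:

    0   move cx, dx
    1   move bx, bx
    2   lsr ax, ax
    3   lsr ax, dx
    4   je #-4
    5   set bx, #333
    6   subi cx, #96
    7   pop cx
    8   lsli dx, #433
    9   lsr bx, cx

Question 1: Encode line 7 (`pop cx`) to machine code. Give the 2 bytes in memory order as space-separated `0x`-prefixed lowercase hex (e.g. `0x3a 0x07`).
0x00 0x7c

line 7 (pop): pack op=0xf:5|rd=2:2|pad=0:9 = 0x7c00; little→ 00 7c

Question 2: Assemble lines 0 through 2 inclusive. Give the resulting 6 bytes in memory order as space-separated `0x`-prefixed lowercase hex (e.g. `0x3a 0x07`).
0. move fields op=0x1c:5|rd=2:2|rs=3:2|pad=0:7 → word e580h → 80 e5
1. move fields op=0x1c:5|rd=1:2|rs=1:2|pad=0:7 → word e280h → 80 e2
2. lsr fields op=0xb:5|rd=0:2|rs=0:2|pad=0:7 → word 5800h → 00 58

0x80 0xe5 0x80 0xe2 0x00 0x58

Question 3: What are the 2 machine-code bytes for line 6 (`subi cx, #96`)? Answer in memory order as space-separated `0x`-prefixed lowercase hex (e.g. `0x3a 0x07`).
0x60 0xfc

L6: subi op=0x1f:5|rd=2:2|imm=96:9 ⇒ 0xfc60 ⇒ little 60 fc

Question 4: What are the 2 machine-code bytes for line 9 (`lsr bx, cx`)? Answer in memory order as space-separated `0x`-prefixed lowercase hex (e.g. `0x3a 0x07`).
L9: lsr op=0xb:5|rd=1:2|rs=2:2|pad=0:7 ⇒ 0x5b00 ⇒ little 00 5b

0x00 0x5b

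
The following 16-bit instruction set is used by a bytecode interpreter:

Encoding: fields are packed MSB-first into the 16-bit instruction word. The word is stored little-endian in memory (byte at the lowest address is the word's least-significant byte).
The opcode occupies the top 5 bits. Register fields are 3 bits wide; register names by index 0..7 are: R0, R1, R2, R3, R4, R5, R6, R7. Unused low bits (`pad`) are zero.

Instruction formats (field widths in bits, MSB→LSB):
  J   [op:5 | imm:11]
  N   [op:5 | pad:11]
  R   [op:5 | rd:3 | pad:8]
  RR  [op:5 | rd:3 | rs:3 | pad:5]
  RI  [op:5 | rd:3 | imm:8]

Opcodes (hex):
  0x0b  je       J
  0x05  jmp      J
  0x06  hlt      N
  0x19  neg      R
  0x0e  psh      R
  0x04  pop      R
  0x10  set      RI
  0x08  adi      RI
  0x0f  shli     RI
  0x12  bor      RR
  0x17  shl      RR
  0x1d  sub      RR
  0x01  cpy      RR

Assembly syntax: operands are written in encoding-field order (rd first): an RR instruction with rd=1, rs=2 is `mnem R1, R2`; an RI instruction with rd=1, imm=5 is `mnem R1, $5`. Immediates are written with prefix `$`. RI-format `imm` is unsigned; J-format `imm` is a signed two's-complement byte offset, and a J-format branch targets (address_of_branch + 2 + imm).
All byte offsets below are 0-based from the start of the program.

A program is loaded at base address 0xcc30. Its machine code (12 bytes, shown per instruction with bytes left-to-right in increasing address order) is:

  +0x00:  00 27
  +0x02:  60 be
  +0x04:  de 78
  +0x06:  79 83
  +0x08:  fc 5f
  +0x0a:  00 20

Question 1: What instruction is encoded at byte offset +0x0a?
@+0a  little-endian(00 20) = 0x2000
  op=0x2000>>11=0x4 ⇒ pop (R)
  rd: (w>>8)&0x7=0x0 → R0

pop R0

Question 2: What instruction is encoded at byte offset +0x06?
set R3, $121

[06] 79 83 → 0x8379
  opcode bits[15:11]=0x10: set/RI
  rd@[10:8]=0x3 ⇒ R3
  imm@[7:0]=0x79 ⇒ $121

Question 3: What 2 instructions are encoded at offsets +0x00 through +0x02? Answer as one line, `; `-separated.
[00] 00 27 → 0x2700
  top 5b → 0x4 → pop [R]
  [10:8] rd=7 = R7
[02] 60 be → 0xbe60
  top 5b → 0x17 → shl [RR]
  [10:8] rd=6 = R6
  [7:5] rs=3 = R3

pop R7; shl R6, R3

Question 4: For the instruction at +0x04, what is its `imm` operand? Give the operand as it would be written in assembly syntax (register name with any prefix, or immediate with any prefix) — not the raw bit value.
$222

off 0x04: read de 78 as little → 0x78de
  op=0x78de>>11=0xf ⇒ shli (RI)
  [10:8] rd=0 = R0
  [7:0] imm=222 = $222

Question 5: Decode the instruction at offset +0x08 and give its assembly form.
@+08  little-endian(fc 5f) = 0x5ffc
  top 5b → 0xb → je [J]
  imm@[10:0]=0x7fc (s11→-4) ⇒ $-4

je $-4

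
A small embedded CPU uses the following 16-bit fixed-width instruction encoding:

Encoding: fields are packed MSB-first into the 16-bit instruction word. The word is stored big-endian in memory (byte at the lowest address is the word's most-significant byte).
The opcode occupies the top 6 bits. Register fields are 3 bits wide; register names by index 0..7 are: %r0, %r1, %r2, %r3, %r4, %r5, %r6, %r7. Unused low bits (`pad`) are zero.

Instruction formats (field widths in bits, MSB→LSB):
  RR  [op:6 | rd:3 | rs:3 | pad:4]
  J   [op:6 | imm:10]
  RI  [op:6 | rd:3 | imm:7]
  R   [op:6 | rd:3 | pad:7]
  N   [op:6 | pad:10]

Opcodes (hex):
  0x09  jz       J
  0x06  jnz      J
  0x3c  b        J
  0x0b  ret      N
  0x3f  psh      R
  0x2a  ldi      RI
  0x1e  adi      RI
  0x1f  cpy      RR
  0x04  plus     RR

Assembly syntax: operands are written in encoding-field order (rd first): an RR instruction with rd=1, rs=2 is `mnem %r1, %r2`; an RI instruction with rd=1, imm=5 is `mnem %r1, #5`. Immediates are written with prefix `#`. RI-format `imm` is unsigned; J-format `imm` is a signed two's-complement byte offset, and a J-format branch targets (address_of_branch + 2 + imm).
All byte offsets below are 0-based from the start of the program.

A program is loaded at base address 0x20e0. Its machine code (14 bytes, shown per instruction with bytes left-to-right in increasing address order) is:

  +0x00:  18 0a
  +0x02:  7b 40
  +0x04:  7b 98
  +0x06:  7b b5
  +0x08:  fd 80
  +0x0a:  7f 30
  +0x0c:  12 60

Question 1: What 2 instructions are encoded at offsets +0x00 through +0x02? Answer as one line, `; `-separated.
[00] 18 0a → 0x180a
  top 6b → 0x6 → jnz [J]
  [9:0] imm=10 = #10
[02] 7b 40 → 0x7b40
  top 6b → 0x1e → adi [RI]
  [9:7] rd=6 = %r6
  [6:0] imm=64 = #64

jnz #10; adi %r6, #64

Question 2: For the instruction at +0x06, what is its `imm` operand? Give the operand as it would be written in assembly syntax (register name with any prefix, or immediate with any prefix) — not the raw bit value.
off 0x06: read 7b b5 as big → 0x7bb5
  opcode bits[15:10]=0x1e: adi/RI
  rd@[9:7]=0x7 ⇒ %r7
  imm@[6:0]=0x35 ⇒ #53

#53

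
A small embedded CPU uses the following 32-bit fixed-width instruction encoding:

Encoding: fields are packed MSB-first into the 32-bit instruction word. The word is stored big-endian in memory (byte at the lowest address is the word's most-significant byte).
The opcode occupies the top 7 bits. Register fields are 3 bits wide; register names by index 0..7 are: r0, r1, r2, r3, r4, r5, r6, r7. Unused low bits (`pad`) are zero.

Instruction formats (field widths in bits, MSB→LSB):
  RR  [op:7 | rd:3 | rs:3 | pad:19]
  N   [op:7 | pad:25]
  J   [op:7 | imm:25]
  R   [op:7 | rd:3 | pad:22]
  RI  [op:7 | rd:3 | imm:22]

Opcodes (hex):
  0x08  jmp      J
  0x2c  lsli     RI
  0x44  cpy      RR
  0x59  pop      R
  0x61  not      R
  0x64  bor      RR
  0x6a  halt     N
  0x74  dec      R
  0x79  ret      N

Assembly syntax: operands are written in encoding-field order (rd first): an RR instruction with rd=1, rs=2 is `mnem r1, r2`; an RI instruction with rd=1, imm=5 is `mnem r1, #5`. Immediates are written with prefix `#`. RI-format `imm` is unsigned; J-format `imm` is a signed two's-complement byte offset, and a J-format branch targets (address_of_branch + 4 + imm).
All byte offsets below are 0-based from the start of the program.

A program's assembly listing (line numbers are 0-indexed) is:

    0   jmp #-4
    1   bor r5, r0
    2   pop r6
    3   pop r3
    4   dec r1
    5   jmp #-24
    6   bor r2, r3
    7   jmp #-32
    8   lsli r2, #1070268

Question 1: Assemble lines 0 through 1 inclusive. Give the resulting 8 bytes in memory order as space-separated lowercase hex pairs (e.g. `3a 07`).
11 ff ff fc c9 40 00 00

line 0 (jmp): pack op=0x8:7|imm=-4:25 = 0x11fffffc; big→ 11 ff ff fc
line 1 (bor): pack op=0x64:7|rd=5:3|rs=0:3|pad=0:19 = 0xc9400000; big→ c9 40 00 00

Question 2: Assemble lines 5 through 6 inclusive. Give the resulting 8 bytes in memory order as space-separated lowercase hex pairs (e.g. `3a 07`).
L5: jmp op=0x8:7|imm=-24:25 ⇒ 0x11ffffe8 ⇒ big 11 ff ff e8
L6: bor op=0x64:7|rd=2:3|rs=3:3|pad=0:19 ⇒ 0xc8980000 ⇒ big c8 98 00 00

11 ff ff e8 c8 98 00 00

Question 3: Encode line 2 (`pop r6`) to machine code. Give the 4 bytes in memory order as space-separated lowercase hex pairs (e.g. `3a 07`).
b3 80 00 00

2. pop fields op=0x59:7|rd=6:3|pad=0:22 → word b3800000h → b3 80 00 00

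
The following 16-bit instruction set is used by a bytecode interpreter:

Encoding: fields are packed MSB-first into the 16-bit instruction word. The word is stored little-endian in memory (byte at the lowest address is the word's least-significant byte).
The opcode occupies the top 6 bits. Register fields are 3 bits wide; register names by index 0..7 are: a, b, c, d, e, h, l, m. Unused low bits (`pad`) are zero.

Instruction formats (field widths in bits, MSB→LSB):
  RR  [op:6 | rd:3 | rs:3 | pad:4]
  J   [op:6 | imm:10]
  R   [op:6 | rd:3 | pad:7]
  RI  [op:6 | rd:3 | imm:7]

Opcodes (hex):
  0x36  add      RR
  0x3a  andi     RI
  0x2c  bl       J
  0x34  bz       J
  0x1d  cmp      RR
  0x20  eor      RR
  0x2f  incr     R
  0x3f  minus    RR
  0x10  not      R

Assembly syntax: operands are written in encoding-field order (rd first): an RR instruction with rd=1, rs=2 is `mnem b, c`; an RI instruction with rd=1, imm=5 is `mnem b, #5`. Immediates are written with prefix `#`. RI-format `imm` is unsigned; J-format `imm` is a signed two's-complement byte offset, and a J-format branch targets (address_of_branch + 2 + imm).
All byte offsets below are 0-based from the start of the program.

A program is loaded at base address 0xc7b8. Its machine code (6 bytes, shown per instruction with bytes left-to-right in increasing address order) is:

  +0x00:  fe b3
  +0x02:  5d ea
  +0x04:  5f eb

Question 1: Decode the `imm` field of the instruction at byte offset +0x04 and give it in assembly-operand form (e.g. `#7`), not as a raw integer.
+0x04: 5f eb ⇒ word 0xeb5f (little)
  top 6b → 0x3a → andi [RI]
  rd@[9:7]=0x6 ⇒ l
  imm@[6:0]=0x5f ⇒ #95

#95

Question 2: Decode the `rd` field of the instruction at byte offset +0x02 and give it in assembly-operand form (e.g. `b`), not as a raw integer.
@+02  little-endian(5d ea) = 0xea5d
  top 6b → 0x3a → andi [RI]
  rd: (w>>7)&0x7=0x4 → e
  imm: (w>>0)&0x7f=0x5d → #93

e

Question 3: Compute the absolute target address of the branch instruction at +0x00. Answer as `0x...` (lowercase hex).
off 0x00: read fe b3 as little → 0xb3fe
  opcode bits[15:10]=0x2c: bl/J
  imm: (w>>0)&0x3ff=0x3fe (s10→-2) → #-2
  target = base 0xc7b8 + off 0x00 + 2 + imm -2 = 0xc7b8

0xc7b8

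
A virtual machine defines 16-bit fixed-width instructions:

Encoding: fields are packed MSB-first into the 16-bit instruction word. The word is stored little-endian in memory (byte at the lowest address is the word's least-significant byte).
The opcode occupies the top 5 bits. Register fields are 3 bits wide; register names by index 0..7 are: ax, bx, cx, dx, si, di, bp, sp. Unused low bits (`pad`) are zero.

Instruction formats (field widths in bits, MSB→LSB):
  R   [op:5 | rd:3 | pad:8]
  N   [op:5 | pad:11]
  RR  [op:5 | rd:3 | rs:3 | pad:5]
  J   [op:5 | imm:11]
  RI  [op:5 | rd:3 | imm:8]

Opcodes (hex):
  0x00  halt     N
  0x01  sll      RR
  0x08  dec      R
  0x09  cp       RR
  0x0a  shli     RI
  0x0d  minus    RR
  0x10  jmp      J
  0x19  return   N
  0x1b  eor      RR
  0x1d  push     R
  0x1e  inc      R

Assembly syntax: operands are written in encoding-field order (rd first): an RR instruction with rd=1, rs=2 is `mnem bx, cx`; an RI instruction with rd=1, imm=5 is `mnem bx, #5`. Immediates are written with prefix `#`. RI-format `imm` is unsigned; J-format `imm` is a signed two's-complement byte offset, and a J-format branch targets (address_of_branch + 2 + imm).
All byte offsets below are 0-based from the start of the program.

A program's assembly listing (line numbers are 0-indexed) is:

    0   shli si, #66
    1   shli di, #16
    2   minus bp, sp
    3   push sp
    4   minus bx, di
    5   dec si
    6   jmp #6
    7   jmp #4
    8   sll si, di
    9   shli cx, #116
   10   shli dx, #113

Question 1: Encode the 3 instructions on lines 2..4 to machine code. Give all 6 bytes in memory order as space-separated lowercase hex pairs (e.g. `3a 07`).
2. minus fields op=0xd:5|rd=6:3|rs=7:3|pad=0:5 → word 6ee0h → e0 6e
3. push fields op=0x1d:5|rd=7:3|pad=0:8 → word ef00h → 00 ef
4. minus fields op=0xd:5|rd=1:3|rs=5:3|pad=0:5 → word 69a0h → a0 69

e0 6e 00 ef a0 69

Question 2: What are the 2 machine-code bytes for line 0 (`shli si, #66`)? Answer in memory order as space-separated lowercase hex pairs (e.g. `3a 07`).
42 54

line 0 (shli): pack op=0xa:5|rd=4:3|imm=66:8 = 0x5442; little→ 42 54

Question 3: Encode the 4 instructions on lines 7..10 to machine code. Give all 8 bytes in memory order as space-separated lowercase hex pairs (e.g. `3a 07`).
line 7 (jmp): pack op=0x10:5|imm=4:11 = 0x8004; little→ 04 80
line 8 (sll): pack op=0x1:5|rd=4:3|rs=5:3|pad=0:5 = 0x0ca0; little→ a0 0c
line 9 (shli): pack op=0xa:5|rd=2:3|imm=116:8 = 0x5274; little→ 74 52
line 10 (shli): pack op=0xa:5|rd=3:3|imm=113:8 = 0x5371; little→ 71 53

04 80 a0 0c 74 52 71 53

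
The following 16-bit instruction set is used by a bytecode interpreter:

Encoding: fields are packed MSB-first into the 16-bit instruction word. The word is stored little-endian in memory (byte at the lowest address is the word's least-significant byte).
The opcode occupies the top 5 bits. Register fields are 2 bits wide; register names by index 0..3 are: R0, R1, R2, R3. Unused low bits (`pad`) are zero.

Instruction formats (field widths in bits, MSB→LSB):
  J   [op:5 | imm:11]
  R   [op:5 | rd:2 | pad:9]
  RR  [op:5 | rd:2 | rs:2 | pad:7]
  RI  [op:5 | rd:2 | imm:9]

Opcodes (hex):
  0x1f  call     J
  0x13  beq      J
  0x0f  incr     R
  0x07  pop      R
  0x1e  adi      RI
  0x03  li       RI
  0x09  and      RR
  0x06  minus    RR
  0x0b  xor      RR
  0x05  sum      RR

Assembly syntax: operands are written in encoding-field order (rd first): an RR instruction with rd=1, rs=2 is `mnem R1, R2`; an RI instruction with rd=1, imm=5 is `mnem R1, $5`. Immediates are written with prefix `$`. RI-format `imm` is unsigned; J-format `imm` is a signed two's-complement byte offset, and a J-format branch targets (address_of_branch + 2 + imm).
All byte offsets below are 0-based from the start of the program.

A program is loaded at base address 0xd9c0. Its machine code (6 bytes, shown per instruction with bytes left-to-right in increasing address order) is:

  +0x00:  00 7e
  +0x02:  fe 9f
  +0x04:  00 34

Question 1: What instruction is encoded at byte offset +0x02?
@+02  little-endian(fe 9f) = 0x9ffe
  top 5b → 0x13 → beq [J]
  imm: (w>>0)&0x7ff=0x7fe (s11→-2) → $-2

beq $-2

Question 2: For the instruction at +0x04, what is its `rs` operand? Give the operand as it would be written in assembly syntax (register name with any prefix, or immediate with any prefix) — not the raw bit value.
@+04  little-endian(00 34) = 0x3400
  opcode bits[15:11]=0x6: minus/RR
  rd@[10:9]=0x2 ⇒ R2
  rs@[8:7]=0x0 ⇒ R0

R0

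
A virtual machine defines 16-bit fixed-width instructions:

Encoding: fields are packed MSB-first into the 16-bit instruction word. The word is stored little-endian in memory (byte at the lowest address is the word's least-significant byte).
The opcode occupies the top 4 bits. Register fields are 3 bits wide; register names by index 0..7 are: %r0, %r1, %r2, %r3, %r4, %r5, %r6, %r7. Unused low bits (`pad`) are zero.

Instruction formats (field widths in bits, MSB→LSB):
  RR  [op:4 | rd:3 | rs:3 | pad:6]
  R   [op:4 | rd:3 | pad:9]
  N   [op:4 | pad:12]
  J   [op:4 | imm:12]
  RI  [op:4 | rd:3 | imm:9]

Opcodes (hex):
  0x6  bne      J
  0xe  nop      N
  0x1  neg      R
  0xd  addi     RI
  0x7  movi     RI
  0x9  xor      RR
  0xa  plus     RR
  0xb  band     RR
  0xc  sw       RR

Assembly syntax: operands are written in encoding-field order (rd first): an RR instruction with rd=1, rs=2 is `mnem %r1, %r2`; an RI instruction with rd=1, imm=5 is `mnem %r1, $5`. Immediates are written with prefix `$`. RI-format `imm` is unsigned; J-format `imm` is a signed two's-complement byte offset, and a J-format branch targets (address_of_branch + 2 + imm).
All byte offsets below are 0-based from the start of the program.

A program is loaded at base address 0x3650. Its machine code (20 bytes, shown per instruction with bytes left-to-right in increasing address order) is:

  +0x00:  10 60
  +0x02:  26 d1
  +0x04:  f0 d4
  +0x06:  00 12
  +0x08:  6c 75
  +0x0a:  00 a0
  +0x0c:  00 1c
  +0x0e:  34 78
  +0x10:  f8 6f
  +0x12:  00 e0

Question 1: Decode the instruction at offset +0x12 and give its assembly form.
@+12  little-endian(00 e0) = 0xe000
  op=0xe000>>12=0xe ⇒ nop (N)

nop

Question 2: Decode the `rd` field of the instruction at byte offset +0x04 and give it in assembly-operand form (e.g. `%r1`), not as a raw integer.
off 0x04: read f0 d4 as little → 0xd4f0
  top 4b → 0xd → addi [RI]
  rd@[11:9]=0x2 ⇒ %r2
  imm@[8:0]=0xf0 ⇒ $240

%r2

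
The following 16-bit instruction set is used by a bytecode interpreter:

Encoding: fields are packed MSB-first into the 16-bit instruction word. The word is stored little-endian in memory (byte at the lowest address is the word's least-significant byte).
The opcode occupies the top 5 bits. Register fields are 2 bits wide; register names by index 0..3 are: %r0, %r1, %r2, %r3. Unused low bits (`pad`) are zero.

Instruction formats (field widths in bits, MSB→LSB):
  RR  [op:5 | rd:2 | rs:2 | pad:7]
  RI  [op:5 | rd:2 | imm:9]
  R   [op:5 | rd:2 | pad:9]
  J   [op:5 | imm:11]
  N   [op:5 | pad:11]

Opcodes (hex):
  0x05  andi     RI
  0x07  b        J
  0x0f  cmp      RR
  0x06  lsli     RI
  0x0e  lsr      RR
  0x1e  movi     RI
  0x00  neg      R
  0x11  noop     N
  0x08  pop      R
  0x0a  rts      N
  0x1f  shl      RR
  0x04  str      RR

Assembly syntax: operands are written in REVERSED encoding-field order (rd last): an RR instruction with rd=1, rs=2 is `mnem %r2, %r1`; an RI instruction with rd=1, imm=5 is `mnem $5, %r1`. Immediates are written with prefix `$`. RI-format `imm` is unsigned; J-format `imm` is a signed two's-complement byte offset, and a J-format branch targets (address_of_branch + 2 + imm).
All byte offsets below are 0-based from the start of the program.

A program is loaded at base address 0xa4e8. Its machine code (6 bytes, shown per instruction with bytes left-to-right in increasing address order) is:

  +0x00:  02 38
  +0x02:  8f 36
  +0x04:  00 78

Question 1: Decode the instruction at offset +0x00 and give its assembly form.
b $2

+0x00: 02 38 ⇒ word 0x3802 (little)
  op=0x3802>>11=0x7 ⇒ b (J)
  [10:0] imm=2 = $2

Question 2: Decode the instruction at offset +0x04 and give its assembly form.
+0x04: 00 78 ⇒ word 0x7800 (little)
  top 5b → 0xf → cmp [RR]
  [10:9] rd=0 = %r0
  [8:7] rs=0 = %r0

cmp %r0, %r0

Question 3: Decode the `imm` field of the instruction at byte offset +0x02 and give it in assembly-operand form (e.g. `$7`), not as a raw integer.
@+02  little-endian(8f 36) = 0x368f
  top 5b → 0x6 → lsli [RI]
  [10:9] rd=3 = %r3
  [8:0] imm=143 = $143

$143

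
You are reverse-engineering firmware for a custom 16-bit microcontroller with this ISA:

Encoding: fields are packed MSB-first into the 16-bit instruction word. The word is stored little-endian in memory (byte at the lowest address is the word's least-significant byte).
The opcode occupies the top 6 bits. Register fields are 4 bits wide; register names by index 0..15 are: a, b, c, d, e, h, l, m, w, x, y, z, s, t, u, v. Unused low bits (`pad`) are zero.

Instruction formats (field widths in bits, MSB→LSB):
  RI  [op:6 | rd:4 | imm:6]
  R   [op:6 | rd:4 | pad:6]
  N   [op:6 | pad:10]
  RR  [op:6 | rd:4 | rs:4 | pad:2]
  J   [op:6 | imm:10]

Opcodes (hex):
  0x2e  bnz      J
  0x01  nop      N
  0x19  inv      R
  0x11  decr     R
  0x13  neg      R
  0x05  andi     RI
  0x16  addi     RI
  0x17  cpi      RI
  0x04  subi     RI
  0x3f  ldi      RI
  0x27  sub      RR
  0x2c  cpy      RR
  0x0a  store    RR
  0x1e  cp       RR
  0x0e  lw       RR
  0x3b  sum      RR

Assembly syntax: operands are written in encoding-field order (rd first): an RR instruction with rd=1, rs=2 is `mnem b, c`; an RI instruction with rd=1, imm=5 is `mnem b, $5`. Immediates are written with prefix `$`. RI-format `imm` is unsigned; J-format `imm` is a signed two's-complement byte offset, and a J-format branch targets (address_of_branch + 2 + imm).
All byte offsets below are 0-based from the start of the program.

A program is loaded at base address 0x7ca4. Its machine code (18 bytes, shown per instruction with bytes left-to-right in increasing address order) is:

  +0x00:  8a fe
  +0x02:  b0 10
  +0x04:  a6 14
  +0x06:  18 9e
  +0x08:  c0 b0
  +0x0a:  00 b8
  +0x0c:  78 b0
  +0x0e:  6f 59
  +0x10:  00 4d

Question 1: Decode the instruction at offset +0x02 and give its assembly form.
subi c, $48

@+02  little-endian(b0 10) = 0x10b0
  top 6b → 0x4 → subi [RI]
  rd@[9:6]=0x2 ⇒ c
  imm@[5:0]=0x30 ⇒ $48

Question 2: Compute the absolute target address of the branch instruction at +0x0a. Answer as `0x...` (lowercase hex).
0x7cb0

[0a] 00 b8 → 0xb800
  op=0xb800>>10=0x2e ⇒ bnz (J)
  imm: (w>>0)&0x3ff=0x0 → $0
  target = base 0x7ca4 + off 0x0a + 2 + imm 0 = 0x7cb0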